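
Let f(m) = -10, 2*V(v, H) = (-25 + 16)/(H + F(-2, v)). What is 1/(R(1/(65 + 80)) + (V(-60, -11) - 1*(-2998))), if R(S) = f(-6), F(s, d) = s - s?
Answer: 22/65745 ≈ 0.00033463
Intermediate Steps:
F(s, d) = 0
V(v, H) = -9/(2*H) (V(v, H) = ((-25 + 16)/(H + 0))/2 = (-9/H)/2 = -9/(2*H))
R(S) = -10
1/(R(1/(65 + 80)) + (V(-60, -11) - 1*(-2998))) = 1/(-10 + (-9/2/(-11) - 1*(-2998))) = 1/(-10 + (-9/2*(-1/11) + 2998)) = 1/(-10 + (9/22 + 2998)) = 1/(-10 + 65965/22) = 1/(65745/22) = 22/65745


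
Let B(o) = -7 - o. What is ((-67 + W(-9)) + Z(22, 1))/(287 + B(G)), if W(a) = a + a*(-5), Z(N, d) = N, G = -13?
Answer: -9/293 ≈ -0.030717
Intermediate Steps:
W(a) = -4*a (W(a) = a - 5*a = -4*a)
((-67 + W(-9)) + Z(22, 1))/(287 + B(G)) = ((-67 - 4*(-9)) + 22)/(287 + (-7 - 1*(-13))) = ((-67 + 36) + 22)/(287 + (-7 + 13)) = (-31 + 22)/(287 + 6) = -9/293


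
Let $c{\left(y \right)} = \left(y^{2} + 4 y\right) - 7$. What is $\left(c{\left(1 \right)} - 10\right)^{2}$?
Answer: $144$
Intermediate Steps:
$c{\left(y \right)} = -7 + y^{2} + 4 y$
$\left(c{\left(1 \right)} - 10\right)^{2} = \left(\left(-7 + 1^{2} + 4 \cdot 1\right) - 10\right)^{2} = \left(\left(-7 + 1 + 4\right) - 10\right)^{2} = \left(-2 - 10\right)^{2} = \left(-12\right)^{2} = 144$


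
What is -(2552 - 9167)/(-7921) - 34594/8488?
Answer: -165083597/33616724 ≈ -4.9108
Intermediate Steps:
-(2552 - 9167)/(-7921) - 34594/8488 = -1*(-6615)*(-1/7921) - 34594*1/8488 = 6615*(-1/7921) - 17297/4244 = -6615/7921 - 17297/4244 = -165083597/33616724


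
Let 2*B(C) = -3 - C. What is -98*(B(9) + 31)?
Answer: -2450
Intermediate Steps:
B(C) = -3/2 - C/2 (B(C) = (-3 - C)/2 = -3/2 - C/2)
-98*(B(9) + 31) = -98*((-3/2 - 1/2*9) + 31) = -98*((-3/2 - 9/2) + 31) = -98*(-6 + 31) = -98*25 = -2450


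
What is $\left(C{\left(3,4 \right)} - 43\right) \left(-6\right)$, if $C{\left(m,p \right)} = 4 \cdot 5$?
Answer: $138$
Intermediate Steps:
$C{\left(m,p \right)} = 20$
$\left(C{\left(3,4 \right)} - 43\right) \left(-6\right) = \left(20 - 43\right) \left(-6\right) = \left(-23\right) \left(-6\right) = 138$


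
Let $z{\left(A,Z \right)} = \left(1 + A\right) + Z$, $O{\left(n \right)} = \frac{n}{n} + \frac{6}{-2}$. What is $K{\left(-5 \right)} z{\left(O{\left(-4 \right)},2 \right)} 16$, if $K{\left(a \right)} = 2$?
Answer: $32$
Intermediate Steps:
$O{\left(n \right)} = -2$ ($O{\left(n \right)} = 1 + 6 \left(- \frac{1}{2}\right) = 1 - 3 = -2$)
$z{\left(A,Z \right)} = 1 + A + Z$
$K{\left(-5 \right)} z{\left(O{\left(-4 \right)},2 \right)} 16 = 2 \left(1 - 2 + 2\right) 16 = 2 \cdot 1 \cdot 16 = 2 \cdot 16 = 32$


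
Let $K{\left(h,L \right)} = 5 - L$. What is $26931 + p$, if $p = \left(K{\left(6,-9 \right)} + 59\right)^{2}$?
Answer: $32260$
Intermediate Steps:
$p = 5329$ ($p = \left(\left(5 - -9\right) + 59\right)^{2} = \left(\left(5 + 9\right) + 59\right)^{2} = \left(14 + 59\right)^{2} = 73^{2} = 5329$)
$26931 + p = 26931 + 5329 = 32260$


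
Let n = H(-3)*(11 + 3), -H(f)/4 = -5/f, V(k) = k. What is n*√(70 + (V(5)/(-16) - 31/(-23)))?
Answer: -70*√601243/69 ≈ -786.64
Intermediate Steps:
H(f) = 20/f (H(f) = -(-20)/f = 20/f)
n = -280/3 (n = (20/(-3))*(11 + 3) = (20*(-⅓))*14 = -20/3*14 = -280/3 ≈ -93.333)
n*√(70 + (V(5)/(-16) - 31/(-23))) = -280*√(70 + (5/(-16) - 31/(-23)))/3 = -280*√(70 + (5*(-1/16) - 31*(-1/23)))/3 = -280*√(70 + (-5/16 + 31/23))/3 = -280*√(70 + 381/368)/3 = -70*√601243/69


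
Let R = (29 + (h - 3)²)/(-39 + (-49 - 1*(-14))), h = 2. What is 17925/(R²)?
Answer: 327191/3 ≈ 1.0906e+5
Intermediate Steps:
R = -15/37 (R = (29 + (2 - 3)²)/(-39 + (-49 - 1*(-14))) = (29 + (-1)²)/(-39 + (-49 + 14)) = (29 + 1)/(-39 - 35) = 30/(-74) = 30*(-1/74) = -15/37 ≈ -0.40541)
17925/(R²) = 17925/((-15/37)²) = 17925/(225/1369) = 17925*(1369/225) = 327191/3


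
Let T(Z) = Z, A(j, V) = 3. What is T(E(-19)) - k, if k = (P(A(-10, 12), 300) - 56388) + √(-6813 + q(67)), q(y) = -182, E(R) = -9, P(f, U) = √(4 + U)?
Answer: 56379 - 4*√19 - I*√6995 ≈ 56362.0 - 83.636*I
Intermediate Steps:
k = -56388 + 4*√19 + I*√6995 (k = (√(4 + 300) - 56388) + √(-6813 - 182) = (√304 - 56388) + √(-6995) = (4*√19 - 56388) + I*√6995 = (-56388 + 4*√19) + I*√6995 = -56388 + 4*√19 + I*√6995 ≈ -56371.0 + 83.636*I)
T(E(-19)) - k = -9 - (-56388 + 4*√19 + I*√6995) = -9 + (56388 - 4*√19 - I*√6995) = 56379 - 4*√19 - I*√6995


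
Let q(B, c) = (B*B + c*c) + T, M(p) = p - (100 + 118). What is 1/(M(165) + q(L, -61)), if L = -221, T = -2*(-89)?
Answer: 1/52687 ≈ 1.8980e-5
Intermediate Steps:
T = 178
M(p) = -218 + p (M(p) = p - 1*218 = p - 218 = -218 + p)
q(B, c) = 178 + B² + c² (q(B, c) = (B*B + c*c) + 178 = (B² + c²) + 178 = 178 + B² + c²)
1/(M(165) + q(L, -61)) = 1/((-218 + 165) + (178 + (-221)² + (-61)²)) = 1/(-53 + (178 + 48841 + 3721)) = 1/(-53 + 52740) = 1/52687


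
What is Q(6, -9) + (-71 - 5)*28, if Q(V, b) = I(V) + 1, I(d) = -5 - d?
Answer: -2138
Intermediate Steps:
Q(V, b) = -4 - V (Q(V, b) = (-5 - V) + 1 = -4 - V)
Q(6, -9) + (-71 - 5)*28 = (-4 - 1*6) + (-71 - 5)*28 = (-4 - 6) - 76*28 = -10 - 2128 = -2138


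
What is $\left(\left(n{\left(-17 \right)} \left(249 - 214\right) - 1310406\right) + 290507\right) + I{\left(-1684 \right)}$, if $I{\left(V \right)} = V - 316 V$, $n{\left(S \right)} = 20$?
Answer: $-488739$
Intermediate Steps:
$I{\left(V \right)} = - 315 V$
$\left(\left(n{\left(-17 \right)} \left(249 - 214\right) - 1310406\right) + 290507\right) + I{\left(-1684 \right)} = \left(\left(20 \left(249 - 214\right) - 1310406\right) + 290507\right) - -530460 = \left(\left(20 \cdot 35 - 1310406\right) + 290507\right) + 530460 = \left(\left(700 - 1310406\right) + 290507\right) + 530460 = \left(-1309706 + 290507\right) + 530460 = -1019199 + 530460 = -488739$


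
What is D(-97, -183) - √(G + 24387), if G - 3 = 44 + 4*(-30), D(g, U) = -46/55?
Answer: -46/55 - √24314 ≈ -156.77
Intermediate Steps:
D(g, U) = -46/55 (D(g, U) = -46*1/55 = -46/55)
G = -73 (G = 3 + (44 + 4*(-30)) = 3 + (44 - 120) = 3 - 76 = -73)
D(-97, -183) - √(G + 24387) = -46/55 - √(-73 + 24387) = -46/55 - √24314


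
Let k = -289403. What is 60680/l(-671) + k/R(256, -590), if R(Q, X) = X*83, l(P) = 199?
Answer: 3029090797/9745030 ≈ 310.83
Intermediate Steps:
R(Q, X) = 83*X
60680/l(-671) + k/R(256, -590) = 60680/199 - 289403/(83*(-590)) = 60680*(1/199) - 289403/(-48970) = 60680/199 - 289403*(-1/48970) = 60680/199 + 289403/48970 = 3029090797/9745030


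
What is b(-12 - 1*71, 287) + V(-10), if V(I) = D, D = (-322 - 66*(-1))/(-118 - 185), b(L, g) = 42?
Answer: 12982/303 ≈ 42.845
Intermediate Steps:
D = 256/303 (D = (-322 + 66)/(-303) = -256*(-1/303) = 256/303 ≈ 0.84488)
V(I) = 256/303
b(-12 - 1*71, 287) + V(-10) = 42 + 256/303 = 12982/303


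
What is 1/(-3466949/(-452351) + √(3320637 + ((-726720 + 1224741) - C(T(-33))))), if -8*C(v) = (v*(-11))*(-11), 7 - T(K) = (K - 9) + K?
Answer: -6273111388396/3126484047768934789 + 409242854402*√15279593/3126484047768934789 ≈ 0.00050965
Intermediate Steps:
T(K) = 16 - 2*K (T(K) = 7 - ((K - 9) + K) = 7 - ((-9 + K) + K) = 7 - (-9 + 2*K) = 7 + (9 - 2*K) = 16 - 2*K)
C(v) = -121*v/8 (C(v) = -v*(-11)*(-11)/8 = -(-11*v)*(-11)/8 = -121*v/8)
1/(-3466949/(-452351) + √(3320637 + ((-726720 + 1224741) - C(T(-33))))) = 1/(-3466949/(-452351) + √(3320637 + ((-726720 + 1224741) - (-121)*(16 - 2*(-33))/8))) = 1/(-3466949*(-1/452351) + √(3320637 + (498021 - (-121)*(16 + 66)/8))) = 1/(3466949/452351 + √(3320637 + (498021 - (-121)*82/8))) = 1/(3466949/452351 + √(3320637 + (498021 - 1*(-4961/4)))) = 1/(3466949/452351 + √(3320637 + (498021 + 4961/4))) = 1/(3466949/452351 + √(3320637 + 1997045/4)) = 1/(3466949/452351 + √(15279593/4)) = 1/(3466949/452351 + √15279593/2)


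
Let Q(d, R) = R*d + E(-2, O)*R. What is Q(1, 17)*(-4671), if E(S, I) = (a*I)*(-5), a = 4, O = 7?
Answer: 11037573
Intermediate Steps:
E(S, I) = -20*I (E(S, I) = (4*I)*(-5) = -20*I)
Q(d, R) = -140*R + R*d (Q(d, R) = R*d + (-20*7)*R = R*d - 140*R = -140*R + R*d)
Q(1, 17)*(-4671) = (17*(-140 + 1))*(-4671) = (17*(-139))*(-4671) = -2363*(-4671) = 11037573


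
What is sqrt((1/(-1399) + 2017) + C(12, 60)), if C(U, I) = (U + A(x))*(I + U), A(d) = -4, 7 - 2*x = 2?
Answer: sqrt(5075020794)/1399 ≈ 50.922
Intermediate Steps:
x = 5/2 (x = 7/2 - 1/2*2 = 7/2 - 1 = 5/2 ≈ 2.5000)
C(U, I) = (-4 + U)*(I + U) (C(U, I) = (U - 4)*(I + U) = (-4 + U)*(I + U))
sqrt((1/(-1399) + 2017) + C(12, 60)) = sqrt((1/(-1399) + 2017) + (12**2 - 4*60 - 4*12 + 60*12)) = sqrt((-1/1399 + 2017) + (144 - 240 - 48 + 720)) = sqrt(2821782/1399 + 576) = sqrt(3627606/1399) = sqrt(5075020794)/1399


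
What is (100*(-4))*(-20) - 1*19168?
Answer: -11168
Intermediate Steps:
(100*(-4))*(-20) - 1*19168 = -400*(-20) - 19168 = 8000 - 19168 = -11168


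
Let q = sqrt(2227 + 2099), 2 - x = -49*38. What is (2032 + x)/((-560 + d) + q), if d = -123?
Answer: -5464/949 - 8*sqrt(4326)/949 ≈ -6.3121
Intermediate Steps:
x = 1864 (x = 2 - (-49)*38 = 2 - 1*(-1862) = 2 + 1862 = 1864)
q = sqrt(4326) ≈ 65.772
(2032 + x)/((-560 + d) + q) = (2032 + 1864)/((-560 - 123) + sqrt(4326)) = 3896/(-683 + sqrt(4326))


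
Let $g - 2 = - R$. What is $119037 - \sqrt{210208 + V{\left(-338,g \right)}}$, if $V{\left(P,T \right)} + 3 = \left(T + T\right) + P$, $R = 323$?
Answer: $119037 - 5 \sqrt{8369} \approx 1.1858 \cdot 10^{5}$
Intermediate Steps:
$g = -321$ ($g = 2 - 323 = -321$)
$V{\left(P,T \right)} = -3 + P + 2 T$ ($V{\left(P,T \right)} = -3 + \left(\left(T + T\right) + P\right) = -3 + \left(2 T + P\right) = -3 + \left(P + 2 T\right) = -3 + P + 2 T$)
$119037 - \sqrt{210208 + V{\left(-338,g \right)}} = 119037 - \sqrt{210208 - 983} = 119037 - \sqrt{209225} = 119037 - 5 \sqrt{8369}$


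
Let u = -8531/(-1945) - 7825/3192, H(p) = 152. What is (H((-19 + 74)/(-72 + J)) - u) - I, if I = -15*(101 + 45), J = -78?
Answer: 14528155153/6208440 ≈ 2340.1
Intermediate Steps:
u = 12011327/6208440 (u = -8531*(-1/1945) - 7825*1/3192 = 8531/1945 - 7825/3192 = 12011327/6208440 ≈ 1.9347)
I = -2190 (I = -15*146 = -2190)
(H((-19 + 74)/(-72 + J)) - u) - I = (152 - 1*12011327/6208440) - 1*(-2190) = (152 - 12011327/6208440) + 2190 = 931671553/6208440 + 2190 = 14528155153/6208440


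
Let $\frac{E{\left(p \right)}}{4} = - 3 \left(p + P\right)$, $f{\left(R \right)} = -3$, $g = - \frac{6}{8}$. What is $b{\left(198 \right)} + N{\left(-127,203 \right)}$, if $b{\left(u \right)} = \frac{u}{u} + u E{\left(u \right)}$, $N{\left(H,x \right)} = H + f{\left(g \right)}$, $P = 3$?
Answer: $-477705$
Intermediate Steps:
$g = - \frac{3}{4}$ ($g = \left(-6\right) \frac{1}{8} = - \frac{3}{4} \approx -0.75$)
$E{\left(p \right)} = -36 - 12 p$ ($E{\left(p \right)} = 4 \left(- 3 \left(p + 3\right)\right) = 4 \left(- 3 \left(3 + p\right)\right) = 4 \left(-9 - 3 p\right) = -36 - 12 p$)
$N{\left(H,x \right)} = -3 + H$ ($N{\left(H,x \right)} = H - 3 = -3 + H$)
$b{\left(u \right)} = 1 + u \left(-36 - 12 u\right)$ ($b{\left(u \right)} = \frac{u}{u} + u \left(-36 - 12 u\right) = 1 + u \left(-36 - 12 u\right)$)
$b{\left(198 \right)} + N{\left(-127,203 \right)} = \left(1 - 2376 \left(3 + 198\right)\right) - 130 = \left(1 - 2376 \cdot 201\right) - 130 = \left(1 - 477576\right) - 130 = -477575 - 130 = -477705$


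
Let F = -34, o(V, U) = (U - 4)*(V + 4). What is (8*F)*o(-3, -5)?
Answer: 2448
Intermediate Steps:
o(V, U) = (-4 + U)*(4 + V)
(8*F)*o(-3, -5) = (8*(-34))*(-16 - 4*(-3) + 4*(-5) - 5*(-3)) = -272*(-16 + 12 - 20 + 15) = -272*(-9) = 2448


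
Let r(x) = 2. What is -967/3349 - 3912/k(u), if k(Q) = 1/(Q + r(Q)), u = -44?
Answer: 550253129/3349 ≈ 1.6430e+5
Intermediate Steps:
k(Q) = 1/(2 + Q) (k(Q) = 1/(Q + 2) = 1/(2 + Q))
-967/3349 - 3912/k(u) = -967/3349 - 3912/(1/(2 - 44)) = -967*1/3349 - 3912/(1/(-42)) = -967/3349 - 3912/(-1/42) = -967/3349 - 3912*(-42) = -967/3349 + 164304 = 550253129/3349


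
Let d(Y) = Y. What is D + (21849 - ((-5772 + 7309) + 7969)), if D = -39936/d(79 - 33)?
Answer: 263921/23 ≈ 11475.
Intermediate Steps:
D = -19968/23 (D = -39936/(79 - 33) = -39936/46 = -39936*1/46 = -19968/23 ≈ -868.17)
D + (21849 - ((-5772 + 7309) + 7969)) = -19968/23 + (21849 - ((-5772 + 7309) + 7969)) = -19968/23 + (21849 - (1537 + 7969)) = -19968/23 + (21849 - 1*9506) = -19968/23 + (21849 - 9506) = -19968/23 + 12343 = 263921/23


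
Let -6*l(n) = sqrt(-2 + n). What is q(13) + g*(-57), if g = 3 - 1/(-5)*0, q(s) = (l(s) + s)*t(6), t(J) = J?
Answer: -93 - sqrt(11) ≈ -96.317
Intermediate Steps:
l(n) = -sqrt(-2 + n)/6
q(s) = -sqrt(-2 + s) + 6*s (q(s) = (-sqrt(-2 + s)/6 + s)*6 = (s - sqrt(-2 + s)/6)*6 = -sqrt(-2 + s) + 6*s)
g = 3 (g = 3 - 1*(-1/5)*0 = 3 + (1/5)*0 = 3 + 0 = 3)
q(13) + g*(-57) = (-sqrt(-2 + 13) + 6*13) + 3*(-57) = (-sqrt(11) + 78) - 171 = (78 - sqrt(11)) - 171 = -93 - sqrt(11)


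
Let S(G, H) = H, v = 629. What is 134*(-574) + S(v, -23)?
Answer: -76939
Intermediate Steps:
134*(-574) + S(v, -23) = 134*(-574) - 23 = -76916 - 23 = -76939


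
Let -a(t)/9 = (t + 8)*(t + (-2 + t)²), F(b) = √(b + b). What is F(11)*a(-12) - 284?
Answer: -284 + 6624*√22 ≈ 30785.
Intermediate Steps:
F(b) = √2*√b (F(b) = √(2*b) = √2*√b)
a(t) = -9*(8 + t)*(t + (-2 + t)²) (a(t) = -9*(t + 8)*(t + (-2 + t)²) = -9*(8 + t)*(t + (-2 + t)²))
F(11)*a(-12) - 284 = (√2*√11)*(-288 - 45*(-12)² - 9*(-12)³ + 180*(-12)) - 284 = √22*(-288 - 45*144 - 9*(-1728) - 2160) - 284 = √22*(-288 - 6480 + 15552 - 2160) - 284 = √22*6624 - 284 = 6624*√22 - 284 = -284 + 6624*√22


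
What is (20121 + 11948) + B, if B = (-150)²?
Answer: 54569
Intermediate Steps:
B = 22500
(20121 + 11948) + B = (20121 + 11948) + 22500 = 32069 + 22500 = 54569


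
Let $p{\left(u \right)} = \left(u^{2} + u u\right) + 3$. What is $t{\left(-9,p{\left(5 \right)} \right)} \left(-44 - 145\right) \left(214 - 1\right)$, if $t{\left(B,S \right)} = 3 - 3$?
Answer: $0$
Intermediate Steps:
$p{\left(u \right)} = 3 + 2 u^{2}$ ($p{\left(u \right)} = \left(u^{2} + u^{2}\right) + 3 = 2 u^{2} + 3 = 3 + 2 u^{2}$)
$t{\left(B,S \right)} = 0$
$t{\left(-9,p{\left(5 \right)} \right)} \left(-44 - 145\right) \left(214 - 1\right) = 0 \left(-44 - 145\right) \left(214 - 1\right) = 0 \left(\left(-189\right) 213\right) = 0 \left(-40257\right) = 0$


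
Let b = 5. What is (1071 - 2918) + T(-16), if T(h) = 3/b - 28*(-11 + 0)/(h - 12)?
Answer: -9287/5 ≈ -1857.4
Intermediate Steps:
T(h) = ⅗ - 28/(12/11 - h/11) (T(h) = 3/5 - 28*(-11 + 0)/(h - 12) = 3*(⅕) - 28*(-11/(-12 + h)) = ⅗ - 28*(-11/(-12 + h)) = ⅗ - 28/(12/11 - h/11))
(1071 - 2918) + T(-16) = (1071 - 2918) + (1504 + 3*(-16))/(5*(-12 - 16)) = -1847 + (⅕)*(1504 - 48)/(-28) = -1847 + (⅕)*(-1/28)*1456 = -1847 - 52/5 = -9287/5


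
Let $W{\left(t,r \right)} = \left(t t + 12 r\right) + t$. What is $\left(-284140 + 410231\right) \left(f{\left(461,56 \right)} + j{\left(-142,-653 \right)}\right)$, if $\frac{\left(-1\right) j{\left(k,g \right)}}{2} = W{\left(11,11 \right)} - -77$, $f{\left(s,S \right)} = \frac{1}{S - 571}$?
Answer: $- \frac{44287068021}{515} \approx -8.5994 \cdot 10^{7}$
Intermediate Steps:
$W{\left(t,r \right)} = t + t^{2} + 12 r$ ($W{\left(t,r \right)} = \left(t^{2} + 12 r\right) + t = t + t^{2} + 12 r$)
$f{\left(s,S \right)} = \frac{1}{-571 + S}$
$j{\left(k,g \right)} = -682$ ($j{\left(k,g \right)} = - 2 \left(\left(11 + 11^{2} + 12 \cdot 11\right) - -77\right) = - 2 \left(\left(11 + 121 + 132\right) + 77\right) = - 2 \left(264 + 77\right) = \left(-2\right) 341 = -682$)
$\left(-284140 + 410231\right) \left(f{\left(461,56 \right)} + j{\left(-142,-653 \right)}\right) = \left(-284140 + 410231\right) \left(\frac{1}{-571 + 56} - 682\right) = 126091 \left(\frac{1}{-515} - 682\right) = 126091 \left(- \frac{1}{515} - 682\right) = 126091 \left(- \frac{351231}{515}\right) = - \frac{44287068021}{515}$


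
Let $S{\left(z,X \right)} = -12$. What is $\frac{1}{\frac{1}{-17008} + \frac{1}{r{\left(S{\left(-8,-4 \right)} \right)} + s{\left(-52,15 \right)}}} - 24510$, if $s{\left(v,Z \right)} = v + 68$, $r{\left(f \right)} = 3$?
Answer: $- \frac{416077238}{16989} \approx -24491.0$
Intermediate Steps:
$s{\left(v,Z \right)} = 68 + v$
$\frac{1}{\frac{1}{-17008} + \frac{1}{r{\left(S{\left(-8,-4 \right)} \right)} + s{\left(-52,15 \right)}}} - 24510 = \frac{1}{\frac{1}{-17008} + \frac{1}{3 + \left(68 - 52\right)}} - 24510 = \frac{1}{- \frac{1}{17008} + \frac{1}{3 + 16}} - 24510 = \frac{1}{- \frac{1}{17008} + \frac{1}{19}} - 24510 = \frac{1}{\frac{16989}{323152}} - 24510 = \frac{323152}{16989} - 24510 = - \frac{416077238}{16989}$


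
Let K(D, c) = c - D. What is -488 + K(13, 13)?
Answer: -488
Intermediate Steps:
-488 + K(13, 13) = -488 + (13 - 1*13) = -488 + (13 - 13) = -488 + 0 = -488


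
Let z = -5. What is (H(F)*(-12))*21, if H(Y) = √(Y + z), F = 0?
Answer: -252*I*√5 ≈ -563.49*I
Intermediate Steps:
H(Y) = √(-5 + Y) (H(Y) = √(Y - 5) = √(-5 + Y))
(H(F)*(-12))*21 = (√(-5 + 0)*(-12))*21 = (√(-5)*(-12))*21 = ((I*√5)*(-12))*21 = -12*I*√5*21 = -252*I*√5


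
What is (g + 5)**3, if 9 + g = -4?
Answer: -512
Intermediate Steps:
g = -13 (g = -9 - 4 = -13)
(g + 5)**3 = (-13 + 5)**3 = (-8)**3 = -512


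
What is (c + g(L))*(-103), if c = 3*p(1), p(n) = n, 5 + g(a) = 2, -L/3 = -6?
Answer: 0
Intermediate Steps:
L = 18 (L = -3*(-6) = 18)
g(a) = -3 (g(a) = -5 + 2 = -3)
c = 3 (c = 3*1 = 3)
(c + g(L))*(-103) = (3 - 3)*(-103) = 0*(-103) = 0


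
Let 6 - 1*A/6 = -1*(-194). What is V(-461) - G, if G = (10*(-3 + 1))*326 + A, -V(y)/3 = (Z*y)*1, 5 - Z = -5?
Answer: 21478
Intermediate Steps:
Z = 10 (Z = 5 - 1*(-5) = 5 + 5 = 10)
V(y) = -30*y (V(y) = -3*10*y = -30*y)
A = -1128 (A = 36 - (-6)*(-194) = 36 - 6*194 = 36 - 1164 = -1128)
G = -7648 (G = (10*(-3 + 1))*326 - 1128 = (10*(-2))*326 - 1128 = -20*326 - 1128 = -6520 - 1128 = -7648)
V(-461) - G = -30*(-461) - 1*(-7648) = 13830 + 7648 = 21478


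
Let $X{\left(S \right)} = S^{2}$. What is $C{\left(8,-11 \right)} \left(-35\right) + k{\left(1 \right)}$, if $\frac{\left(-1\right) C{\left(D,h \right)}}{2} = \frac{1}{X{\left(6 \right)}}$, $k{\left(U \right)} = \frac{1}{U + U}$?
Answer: $\frac{22}{9} \approx 2.4444$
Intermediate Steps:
$k{\left(U \right)} = \frac{1}{2 U}$
$C{\left(D,h \right)} = - \frac{1}{18}$ ($C{\left(D,h \right)} = - \frac{2}{6^{2}} = - \frac{2}{36} = \left(-2\right) \frac{1}{36} = - \frac{1}{18}$)
$C{\left(8,-11 \right)} \left(-35\right) + k{\left(1 \right)} = \left(- \frac{1}{18}\right) \left(-35\right) + \frac{1}{2 \cdot 1} = \frac{35}{18} + \frac{1}{2} \cdot 1 = \frac{35}{18} + \frac{1}{2} = \frac{22}{9}$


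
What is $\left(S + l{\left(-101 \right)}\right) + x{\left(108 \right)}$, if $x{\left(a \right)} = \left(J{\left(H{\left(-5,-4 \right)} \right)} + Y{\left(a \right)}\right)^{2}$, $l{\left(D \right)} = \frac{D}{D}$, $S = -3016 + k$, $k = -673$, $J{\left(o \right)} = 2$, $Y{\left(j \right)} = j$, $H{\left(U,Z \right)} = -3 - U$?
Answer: $8412$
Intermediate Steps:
$S = -3689$ ($S = -3016 - 673 = -3689$)
$l{\left(D \right)} = 1$
$x{\left(a \right)} = \left(2 + a\right)^{2}$
$\left(S + l{\left(-101 \right)}\right) + x{\left(108 \right)} = \left(-3689 + 1\right) + \left(2 + 108\right)^{2} = -3688 + 110^{2} = -3688 + 12100 = 8412$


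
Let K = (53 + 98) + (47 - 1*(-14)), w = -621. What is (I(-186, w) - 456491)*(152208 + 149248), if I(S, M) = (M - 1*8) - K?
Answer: -137865475392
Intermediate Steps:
K = 212 (K = 151 + (47 + 14) = 151 + 61 = 212)
I(S, M) = -220 + M (I(S, M) = (M - 1*8) - 1*212 = (M - 8) - 212 = (-8 + M) - 212 = -220 + M)
(I(-186, w) - 456491)*(152208 + 149248) = ((-220 - 621) - 456491)*(152208 + 149248) = (-841 - 456491)*301456 = -457332*301456 = -137865475392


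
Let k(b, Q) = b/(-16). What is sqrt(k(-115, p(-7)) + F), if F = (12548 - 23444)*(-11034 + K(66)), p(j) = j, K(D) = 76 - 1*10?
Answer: sqrt(1912117363)/4 ≈ 10932.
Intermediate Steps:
K(D) = 66 (K(D) = 76 - 10 = 66)
k(b, Q) = -b/16 (k(b, Q) = b*(-1/16) = -b/16)
F = 119507328 (F = (12548 - 23444)*(-11034 + 66) = -10896*(-10968) = 119507328)
sqrt(k(-115, p(-7)) + F) = sqrt(-1/16*(-115) + 119507328) = sqrt(115/16 + 119507328) = sqrt(1912117363/16) = sqrt(1912117363)/4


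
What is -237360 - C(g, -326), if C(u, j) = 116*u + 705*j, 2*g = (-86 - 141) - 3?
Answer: 5810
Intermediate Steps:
g = -115 (g = ((-86 - 141) - 3)/2 = (-227 - 3)/2 = (½)*(-230) = -115)
-237360 - C(g, -326) = -237360 - (116*(-115) + 705*(-326)) = -237360 - (-13340 - 229830) = -237360 - 1*(-243170) = -237360 + 243170 = 5810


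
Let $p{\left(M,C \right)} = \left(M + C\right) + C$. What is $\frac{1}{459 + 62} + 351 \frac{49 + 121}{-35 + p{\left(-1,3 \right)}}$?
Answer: $- \frac{1036268}{521} \approx -1989.0$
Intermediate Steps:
$p{\left(M,C \right)} = M + 2 C$ ($p{\left(M,C \right)} = \left(C + M\right) + C = M + 2 C$)
$\frac{1}{459 + 62} + 351 \frac{49 + 121}{-35 + p{\left(-1,3 \right)}} = \frac{1}{459 + 62} + 351 \frac{49 + 121}{-35 + \left(-1 + 2 \cdot 3\right)} = \frac{1}{521} + 351 \frac{170}{-35 + \left(-1 + 6\right)} = \frac{1}{521} + 351 \frac{170}{-35 + 5} = \frac{1}{521} + 351 \frac{170}{-30} = \frac{1}{521} + 351 \cdot 170 \left(- \frac{1}{30}\right) = \frac{1}{521} + 351 \left(- \frac{17}{3}\right) = \frac{1}{521} - 1989 = - \frac{1036268}{521}$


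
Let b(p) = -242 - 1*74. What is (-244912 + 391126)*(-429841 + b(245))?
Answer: -62894975598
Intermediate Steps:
b(p) = -316 (b(p) = -242 - 74 = -316)
(-244912 + 391126)*(-429841 + b(245)) = (-244912 + 391126)*(-429841 - 316) = 146214*(-430157) = -62894975598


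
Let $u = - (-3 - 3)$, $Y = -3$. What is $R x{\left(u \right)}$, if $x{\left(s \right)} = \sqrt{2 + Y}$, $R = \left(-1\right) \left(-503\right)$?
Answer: $503 i \approx 503.0 i$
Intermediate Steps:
$R = 503$
$u = 6$ ($u = - (-3 - 3) = \left(-1\right) \left(-6\right) = 6$)
$x{\left(s \right)} = i$ ($x{\left(s \right)} = \sqrt{2 - 3} = \sqrt{-1} = i$)
$R x{\left(u \right)} = 503 i$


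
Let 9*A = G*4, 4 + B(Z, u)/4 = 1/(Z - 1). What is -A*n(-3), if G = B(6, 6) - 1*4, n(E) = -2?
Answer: -256/15 ≈ -17.067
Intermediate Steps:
B(Z, u) = -16 + 4/(-1 + Z) (B(Z, u) = -16 + 4/(Z - 1) = -16 + 4/(-1 + Z))
G = -96/5 (G = 4*(5 - 4*6)/(-1 + 6) - 1*4 = 4*(5 - 24)/5 - 4 = 4*(1/5)*(-19) - 4 = -76/5 - 4 = -96/5 ≈ -19.200)
A = -128/15 (A = (-96/5*4)/9 = (1/9)*(-384/5) = -128/15 ≈ -8.5333)
-A*n(-3) = -(-128)*(-2)/15 = -1*256/15 = -256/15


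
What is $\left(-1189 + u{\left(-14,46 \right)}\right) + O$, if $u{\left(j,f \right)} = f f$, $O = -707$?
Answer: $220$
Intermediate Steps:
$u{\left(j,f \right)} = f^{2}$
$\left(-1189 + u{\left(-14,46 \right)}\right) + O = \left(-1189 + 46^{2}\right) - 707 = \left(-1189 + 2116\right) - 707 = 927 - 707 = 220$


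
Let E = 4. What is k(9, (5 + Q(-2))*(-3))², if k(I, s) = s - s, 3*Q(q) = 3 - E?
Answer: 0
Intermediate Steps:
Q(q) = -⅓ (Q(q) = (3 - 1*4)/3 = (3 - 4)/3 = (⅓)*(-1) = -⅓)
k(I, s) = 0
k(9, (5 + Q(-2))*(-3))² = 0² = 0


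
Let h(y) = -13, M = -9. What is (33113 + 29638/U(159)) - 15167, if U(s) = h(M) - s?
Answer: 1528537/86 ≈ 17774.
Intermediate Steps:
U(s) = -13 - s
(33113 + 29638/U(159)) - 15167 = (33113 + 29638/(-13 - 1*159)) - 15167 = (33113 + 29638/(-13 - 159)) - 15167 = (33113 + 29638/(-172)) - 15167 = (33113 + 29638*(-1/172)) - 15167 = (33113 - 14819/86) - 15167 = 2832899/86 - 15167 = 1528537/86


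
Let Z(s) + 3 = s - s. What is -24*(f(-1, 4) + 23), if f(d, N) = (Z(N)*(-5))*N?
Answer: -1992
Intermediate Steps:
Z(s) = -3 (Z(s) = -3 + (s - s) = -3 + 0 = -3)
f(d, N) = 15*N (f(d, N) = (-3*(-5))*N = 15*N)
-24*(f(-1, 4) + 23) = -24*(15*4 + 23) = -24*(60 + 23) = -24*83 = -1992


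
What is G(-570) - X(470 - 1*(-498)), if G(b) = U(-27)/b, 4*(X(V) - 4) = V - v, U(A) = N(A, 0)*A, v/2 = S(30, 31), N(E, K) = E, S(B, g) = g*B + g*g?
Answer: 66331/95 ≈ 698.22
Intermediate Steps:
S(B, g) = g² + B*g (S(B, g) = B*g + g² = g² + B*g)
v = 3782 (v = 2*(31*(30 + 31)) = 2*(31*61) = 2*1891 = 3782)
U(A) = A² (U(A) = A*A = A²)
X(V) = -1883/2 + V/4 (X(V) = 4 + (V - 1*3782)/4 = 4 + (V - 3782)/4 = 4 + (-3782 + V)/4 = 4 + (-1891/2 + V/4) = -1883/2 + V/4)
G(b) = 729/b (G(b) = (-27)²/b = 729/b)
G(-570) - X(470 - 1*(-498)) = 729/(-570) - (-1883/2 + (470 - 1*(-498))/4) = 729*(-1/570) - (-1883/2 + (470 + 498)/4) = -243/190 - (-1883/2 + (¼)*968) = -243/190 - (-1883/2 + 242) = -243/190 - 1*(-1399/2) = -243/190 + 1399/2 = 66331/95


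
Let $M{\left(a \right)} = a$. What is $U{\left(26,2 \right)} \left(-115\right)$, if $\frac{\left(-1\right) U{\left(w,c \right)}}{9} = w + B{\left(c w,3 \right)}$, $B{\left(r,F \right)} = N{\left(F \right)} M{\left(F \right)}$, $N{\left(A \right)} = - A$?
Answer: $17595$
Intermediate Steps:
$B{\left(r,F \right)} = - F^{2}$ ($B{\left(r,F \right)} = - F F = - F^{2}$)
$U{\left(w,c \right)} = 81 - 9 w$ ($U{\left(w,c \right)} = - 9 \left(w - 3^{2}\right) = - 9 \left(w - 9\right) = - 9 \left(-9 + w\right) = 81 - 9 w$)
$U{\left(26,2 \right)} \left(-115\right) = \left(81 - 234\right) \left(-115\right) = \left(-153\right) \left(-115\right) = 17595$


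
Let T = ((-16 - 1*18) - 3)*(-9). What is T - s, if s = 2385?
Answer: -2052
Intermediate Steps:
T = 333 (T = ((-16 - 18) - 3)*(-9) = (-34 - 3)*(-9) = -37*(-9) = 333)
T - s = 333 - 1*2385 = 333 - 2385 = -2052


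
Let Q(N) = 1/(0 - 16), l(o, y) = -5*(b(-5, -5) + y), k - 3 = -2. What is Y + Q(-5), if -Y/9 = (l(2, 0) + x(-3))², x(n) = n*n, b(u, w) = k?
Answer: -2305/16 ≈ -144.06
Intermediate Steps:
k = 1 (k = 3 - 2 = 1)
b(u, w) = 1
l(o, y) = -5 - 5*y (l(o, y) = -5*(1 + y) = -5 - 5*y)
x(n) = n²
Q(N) = -1/16 (Q(N) = 1/(-16) = -1/16)
Y = -144 (Y = -9*((-5 - 5*0) + (-3)²)² = -9*((-5 + 0) + 9)² = -9*(-5 + 9)² = -9*4² = -9*16 = -144)
Y + Q(-5) = -144 - 1/16 = -2305/16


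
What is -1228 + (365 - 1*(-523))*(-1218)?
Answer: -1082812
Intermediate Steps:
-1228 + (365 - 1*(-523))*(-1218) = -1228 + (365 + 523)*(-1218) = -1228 + 888*(-1218) = -1228 - 1081584 = -1082812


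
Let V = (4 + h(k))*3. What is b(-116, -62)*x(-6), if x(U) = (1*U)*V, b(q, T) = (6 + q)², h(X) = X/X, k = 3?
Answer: -1089000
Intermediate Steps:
h(X) = 1
V = 15 (V = (4 + 1)*3 = 5*3 = 15)
x(U) = 15*U (x(U) = (1*U)*15 = U*15 = 15*U)
b(-116, -62)*x(-6) = (6 - 116)²*(15*(-6)) = (-110)²*(-90) = 12100*(-90) = -1089000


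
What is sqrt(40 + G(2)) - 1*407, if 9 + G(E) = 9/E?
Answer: -407 + sqrt(142)/2 ≈ -401.04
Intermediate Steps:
G(E) = -9 + 9/E
sqrt(40 + G(2)) - 1*407 = sqrt(40 + (-9 + 9/2)) - 1*407 = sqrt(40 + (-9 + 9*(1/2))) - 407 = sqrt(40 + (-9 + 9/2)) - 407 = sqrt(40 - 9/2) - 407 = sqrt(71/2) - 407 = sqrt(142)/2 - 407 = -407 + sqrt(142)/2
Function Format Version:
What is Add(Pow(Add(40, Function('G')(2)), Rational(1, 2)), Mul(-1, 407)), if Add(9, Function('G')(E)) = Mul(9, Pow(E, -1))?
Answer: Add(-407, Mul(Rational(1, 2), Pow(142, Rational(1, 2)))) ≈ -401.04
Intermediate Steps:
Function('G')(E) = Add(-9, Mul(9, Pow(E, -1)))
Add(Pow(Add(40, Function('G')(2)), Rational(1, 2)), Mul(-1, 407)) = Add(Pow(Add(40, Add(-9, Mul(9, Pow(2, -1)))), Rational(1, 2)), Mul(-1, 407)) = Add(Pow(Add(40, Add(-9, Mul(9, Rational(1, 2)))), Rational(1, 2)), -407) = Add(Pow(Add(40, Add(-9, Rational(9, 2))), Rational(1, 2)), -407) = Add(Pow(Add(40, Rational(-9, 2)), Rational(1, 2)), -407) = Add(Pow(Rational(71, 2), Rational(1, 2)), -407) = Add(Mul(Rational(1, 2), Pow(142, Rational(1, 2))), -407) = Add(-407, Mul(Rational(1, 2), Pow(142, Rational(1, 2))))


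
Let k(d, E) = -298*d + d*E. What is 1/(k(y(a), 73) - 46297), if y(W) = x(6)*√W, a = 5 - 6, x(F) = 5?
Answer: -46297/2144677834 + 1125*I/2144677834 ≈ -2.1587e-5 + 5.2455e-7*I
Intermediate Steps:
a = -1
y(W) = 5*√W
k(d, E) = -298*d + E*d
1/(k(y(a), 73) - 46297) = 1/((5*√(-1))*(-298 + 73) - 46297) = 1/((5*I)*(-225) - 46297) = 1/(-1125*I - 46297) = 1/(-46297 - 1125*I) = (-46297 + 1125*I)/2144677834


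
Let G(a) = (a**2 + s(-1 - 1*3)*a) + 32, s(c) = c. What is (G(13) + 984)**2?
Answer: 1283689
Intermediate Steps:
G(a) = 32 + a**2 - 4*a (G(a) = (a**2 + (-1 - 1*3)*a) + 32 = (a**2 + (-1 - 3)*a) + 32 = (a**2 - 4*a) + 32 = 32 + a**2 - 4*a)
(G(13) + 984)**2 = ((32 + 13**2 - 4*13) + 984)**2 = ((32 + 169 - 52) + 984)**2 = (149 + 984)**2 = 1133**2 = 1283689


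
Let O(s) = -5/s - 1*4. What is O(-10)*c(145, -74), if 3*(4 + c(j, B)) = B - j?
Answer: 539/2 ≈ 269.50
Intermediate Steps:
c(j, B) = -4 - j/3 + B/3 (c(j, B) = -4 + (B - j)/3 = -4 + (-j/3 + B/3) = -4 - j/3 + B/3)
O(s) = -4 - 5/s (O(s) = -5/s - 4 = -4 - 5/s)
O(-10)*c(145, -74) = (-4 - 5/(-10))*(-4 - ⅓*145 + (⅓)*(-74)) = (-4 - 5*(-⅒))*(-4 - 145/3 - 74/3) = (-4 + ½)*(-77) = -7/2*(-77) = 539/2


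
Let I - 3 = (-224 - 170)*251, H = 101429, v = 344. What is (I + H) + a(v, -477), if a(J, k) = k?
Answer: 2061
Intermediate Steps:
I = -98891 (I = 3 + (-224 - 170)*251 = 3 - 394*251 = 3 - 98894 = -98891)
(I + H) + a(v, -477) = (-98891 + 101429) - 477 = 2538 - 477 = 2061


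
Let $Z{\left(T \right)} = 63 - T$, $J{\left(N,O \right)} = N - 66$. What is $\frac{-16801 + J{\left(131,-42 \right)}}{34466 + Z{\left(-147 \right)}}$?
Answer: $- \frac{4184}{8669} \approx -0.48264$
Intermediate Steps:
$J{\left(N,O \right)} = -66 + N$
$\frac{-16801 + J{\left(131,-42 \right)}}{34466 + Z{\left(-147 \right)}} = \frac{-16801 + \left(-66 + 131\right)}{34466 + \left(63 - -147\right)} = \frac{-16801 + 65}{34466 + \left(63 + 147\right)} = - \frac{16736}{34466 + 210} = - \frac{16736}{34676} = \left(-16736\right) \frac{1}{34676} = - \frac{4184}{8669}$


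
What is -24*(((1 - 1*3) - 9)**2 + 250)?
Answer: -8904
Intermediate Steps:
-24*(((1 - 1*3) - 9)**2 + 250) = -24*(((1 - 3) - 9)**2 + 250) = -24*((-2 - 9)**2 + 250) = -24*((-11)**2 + 250) = -24*(121 + 250) = -24*371 = -8904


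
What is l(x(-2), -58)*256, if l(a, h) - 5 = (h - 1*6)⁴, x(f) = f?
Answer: 4294968576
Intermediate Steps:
l(a, h) = 5 + (-6 + h)⁴ (l(a, h) = 5 + (h - 1*6)⁴ = 5 + (h - 6)⁴ = 5 + (-6 + h)⁴)
l(x(-2), -58)*256 = (5 + (-6 - 58)⁴)*256 = (5 + (-64)⁴)*256 = (5 + 16777216)*256 = 16777221*256 = 4294968576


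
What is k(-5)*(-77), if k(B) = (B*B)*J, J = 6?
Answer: -11550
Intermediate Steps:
k(B) = 6*B² (k(B) = (B*B)*6 = B²*6 = 6*B²)
k(-5)*(-77) = (6*(-5)²)*(-77) = (6*25)*(-77) = 150*(-77) = -11550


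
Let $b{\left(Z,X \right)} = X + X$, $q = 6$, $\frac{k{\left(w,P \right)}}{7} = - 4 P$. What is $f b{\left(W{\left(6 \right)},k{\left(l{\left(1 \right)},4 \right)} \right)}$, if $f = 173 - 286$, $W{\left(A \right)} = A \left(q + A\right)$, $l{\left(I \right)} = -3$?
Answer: $25312$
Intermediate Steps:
$k{\left(w,P \right)} = - 28 P$ ($k{\left(w,P \right)} = 7 \left(- 4 P\right) = - 28 P$)
$W{\left(A \right)} = A \left(6 + A\right)$
$b{\left(Z,X \right)} = 2 X$
$f = -113$ ($f = 173 - 286 = -113$)
$f b{\left(W{\left(6 \right)},k{\left(l{\left(1 \right)},4 \right)} \right)} = - 113 \cdot 2 \left(\left(-28\right) 4\right) = - 113 \cdot 2 \left(-112\right) = \left(-113\right) \left(-224\right) = 25312$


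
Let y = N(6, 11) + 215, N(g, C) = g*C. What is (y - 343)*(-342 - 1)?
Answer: 21266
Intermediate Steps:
N(g, C) = C*g
y = 281 (y = 11*6 + 215 = 66 + 215 = 281)
(y - 343)*(-342 - 1) = (281 - 343)*(-342 - 1) = -62*(-343) = 21266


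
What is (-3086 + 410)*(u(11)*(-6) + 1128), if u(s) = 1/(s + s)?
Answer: -33195780/11 ≈ -3.0178e+6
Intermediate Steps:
u(s) = 1/(2*s)
(-3086 + 410)*(u(11)*(-6) + 1128) = (-3086 + 410)*(((½)/11)*(-6) + 1128) = -2676*(((½)*(1/11))*(-6) + 1128) = -2676*((1/22)*(-6) + 1128) = -2676*(-3/11 + 1128) = -2676*12405/11 = -33195780/11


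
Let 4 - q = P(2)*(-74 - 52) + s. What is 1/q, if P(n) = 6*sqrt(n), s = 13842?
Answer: -6919/95173586 - 189*sqrt(2)/47586793 ≈ -7.8316e-5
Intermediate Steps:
q = -13838 + 756*sqrt(2) (q = 4 - ((6*sqrt(2))*(-74 - 52) + 13842) = 4 - ((6*sqrt(2))*(-126) + 13842) = 4 - (-756*sqrt(2) + 13842) = 4 - (13842 - 756*sqrt(2)) = 4 + (-13842 + 756*sqrt(2)) = -13838 + 756*sqrt(2) ≈ -12769.)
1/q = 1/(-13838 + 756*sqrt(2))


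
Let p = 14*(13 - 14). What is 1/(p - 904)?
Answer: -1/918 ≈ -0.0010893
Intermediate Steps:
p = -14 (p = 14*(-1) = -14)
1/(p - 904) = 1/(-14 - 904) = 1/(-918) = -1/918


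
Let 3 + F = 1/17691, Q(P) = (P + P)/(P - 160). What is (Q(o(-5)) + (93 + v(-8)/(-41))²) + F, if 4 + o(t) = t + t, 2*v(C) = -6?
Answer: 2489450537818/287472853 ≈ 8659.8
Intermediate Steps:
v(C) = -3 (v(C) = (½)*(-6) = -3)
o(t) = -4 + 2*t (o(t) = -4 + (t + t) = -4 + 2*t)
Q(P) = 2*P/(-160 + P) (Q(P) = (2*P)/(-160 + P) = 2*P/(-160 + P))
F = -53072/17691 (F = -3 + 1/17691 = -53072/17691 ≈ -2.9999)
(Q(o(-5)) + (93 + v(-8)/(-41))²) + F = (2*(-4 + 2*(-5))/(-160 + (-4 + 2*(-5))) + (93 - 3/(-41))²) - 53072/17691 = (2*(-4 - 10)/(-160 + (-4 - 10)) + (93 - 3*(-1/41))²) - 53072/17691 = (2*(-14)/(-160 - 14) + (93 + 3/41)²) - 53072/17691 = (2*(-14)/(-174) + (3816/41)²) - 53072/17691 = (2*(-14)*(-1/174) + 14561856/1681) - 53072/17691 = (14/87 + 14561856/1681) - 53072/17691 = 1266905006/146247 - 53072/17691 = 2489450537818/287472853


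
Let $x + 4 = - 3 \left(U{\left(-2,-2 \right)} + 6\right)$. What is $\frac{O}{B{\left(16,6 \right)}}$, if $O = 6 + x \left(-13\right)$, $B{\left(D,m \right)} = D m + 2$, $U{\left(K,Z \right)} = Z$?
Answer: $\frac{107}{49} \approx 2.1837$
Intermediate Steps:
$x = -16$ ($x = -4 - 3 \left(-2 + 6\right) = -4 - 12 = -16$)
$B{\left(D,m \right)} = 2 + D m$
$O = 214$ ($O = 6 - -208 = 6 + 208 = 214$)
$\frac{O}{B{\left(16,6 \right)}} = \frac{214}{2 + 16 \cdot 6} = \frac{214}{2 + 96} = \frac{214}{98} = 214 \cdot \frac{1}{98} = \frac{107}{49}$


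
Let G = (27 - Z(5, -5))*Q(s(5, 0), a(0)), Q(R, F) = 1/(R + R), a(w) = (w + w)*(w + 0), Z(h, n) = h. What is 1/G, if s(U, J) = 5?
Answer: 5/11 ≈ 0.45455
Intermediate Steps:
a(w) = 2*w² (a(w) = (2*w)*w = 2*w²)
Q(R, F) = 1/(2*R)
G = 11/5 (G = (27 - 1*5)*((½)/5) = (27 - 5)*((½)*(⅕)) = 22*(⅒) = 11/5 ≈ 2.2000)
1/G = 1/(11/5) = 5/11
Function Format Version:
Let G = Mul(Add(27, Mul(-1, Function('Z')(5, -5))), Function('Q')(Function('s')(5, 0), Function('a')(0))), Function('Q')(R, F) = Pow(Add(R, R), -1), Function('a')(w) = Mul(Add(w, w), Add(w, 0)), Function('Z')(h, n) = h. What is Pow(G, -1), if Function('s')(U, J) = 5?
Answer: Rational(5, 11) ≈ 0.45455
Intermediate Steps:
Function('a')(w) = Mul(2, Pow(w, 2)) (Function('a')(w) = Mul(Mul(2, w), w) = Mul(2, Pow(w, 2)))
Function('Q')(R, F) = Mul(Rational(1, 2), Pow(R, -1)) (Function('Q')(R, F) = Pow(Mul(2, R), -1) = Mul(Rational(1, 2), Pow(R, -1)))
G = Rational(11, 5) (G = Mul(Add(27, Mul(-1, 5)), Mul(Rational(1, 2), Pow(5, -1))) = Mul(Add(27, -5), Mul(Rational(1, 2), Rational(1, 5))) = Mul(22, Rational(1, 10)) = Rational(11, 5) ≈ 2.2000)
Pow(G, -1) = Pow(Rational(11, 5), -1) = Rational(5, 11)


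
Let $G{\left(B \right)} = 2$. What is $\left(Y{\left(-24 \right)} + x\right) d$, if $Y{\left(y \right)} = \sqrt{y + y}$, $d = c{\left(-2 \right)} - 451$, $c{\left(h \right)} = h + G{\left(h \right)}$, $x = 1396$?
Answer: $-629596 - 1804 i \sqrt{3} \approx -6.296 \cdot 10^{5} - 3124.6 i$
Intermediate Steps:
$c{\left(h \right)} = 2 + h$ ($c{\left(h \right)} = h + 2 = 2 + h$)
$d = -451$ ($d = \left(2 - 2\right) - 451 = 0 - 451 = -451$)
$Y{\left(y \right)} = \sqrt{2} \sqrt{y}$ ($Y{\left(y \right)} = \sqrt{2 y} = \sqrt{2} \sqrt{y}$)
$\left(Y{\left(-24 \right)} + x\right) d = \left(\sqrt{2} \sqrt{-24} + 1396\right) \left(-451\right) = \left(\sqrt{2} \cdot 2 i \sqrt{6} + 1396\right) \left(-451\right) = \left(4 i \sqrt{3} + 1396\right) \left(-451\right) = \left(1396 + 4 i \sqrt{3}\right) \left(-451\right) = -629596 - 1804 i \sqrt{3}$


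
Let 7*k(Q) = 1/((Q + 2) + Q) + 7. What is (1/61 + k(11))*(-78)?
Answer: -136201/1708 ≈ -79.743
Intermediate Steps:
k(Q) = 1 + 1/(7*(2 + 2*Q)) (k(Q) = (1/((Q + 2) + Q) + 7)/7 = (1/((2 + Q) + Q) + 7)/7 = (1/(2 + 2*Q) + 7)/7 = (7 + 1/(2 + 2*Q))/7 = 1 + 1/(7*(2 + 2*Q)))
(1/61 + k(11))*(-78) = (1/61 + (15/14 + 11)/(1 + 11))*(-78) = (1/61 + (169/14)/12)*(-78) = (1/61 + (1/12)*(169/14))*(-78) = (1/61 + 169/168)*(-78) = (10477/10248)*(-78) = -136201/1708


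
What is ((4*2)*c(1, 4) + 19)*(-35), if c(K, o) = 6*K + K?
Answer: -2625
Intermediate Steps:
c(K, o) = 7*K
((4*2)*c(1, 4) + 19)*(-35) = ((4*2)*(7*1) + 19)*(-35) = (8*7 + 19)*(-35) = (56 + 19)*(-35) = 75*(-35) = -2625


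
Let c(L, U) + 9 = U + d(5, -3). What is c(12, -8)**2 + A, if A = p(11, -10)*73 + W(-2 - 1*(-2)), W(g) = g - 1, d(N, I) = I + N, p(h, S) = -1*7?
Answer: -287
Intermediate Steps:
p(h, S) = -7
c(L, U) = -7 + U (c(L, U) = -9 + (U + (-3 + 5)) = -9 + (U + 2) = -9 + (2 + U) = -7 + U)
W(g) = -1 + g
A = -512 (A = -7*73 + (-1 + (-2 - 1*(-2))) = -511 + (-1 + (-2 + 2)) = -511 + (-1 + 0) = -511 - 1 = -512)
c(12, -8)**2 + A = (-7 - 8)**2 - 512 = (-15)**2 - 512 = 225 - 512 = -287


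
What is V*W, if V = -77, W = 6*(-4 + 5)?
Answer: -462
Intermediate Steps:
W = 6 (W = 6*1 = 6)
V*W = -77*6 = -462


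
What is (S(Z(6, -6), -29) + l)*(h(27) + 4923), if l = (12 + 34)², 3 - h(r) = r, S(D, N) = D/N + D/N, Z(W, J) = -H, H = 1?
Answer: 300632034/29 ≈ 1.0367e+7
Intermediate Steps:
Z(W, J) = -1 (Z(W, J) = -1*1 = -1)
S(D, N) = 2*D/N
h(r) = 3 - r
l = 2116 (l = 46² = 2116)
(S(Z(6, -6), -29) + l)*(h(27) + 4923) = (2*(-1)/(-29) + 2116)*((3 - 1*27) + 4923) = (2*(-1)*(-1/29) + 2116)*((3 - 27) + 4923) = (2/29 + 2116)*(-24 + 4923) = (61366/29)*4899 = 300632034/29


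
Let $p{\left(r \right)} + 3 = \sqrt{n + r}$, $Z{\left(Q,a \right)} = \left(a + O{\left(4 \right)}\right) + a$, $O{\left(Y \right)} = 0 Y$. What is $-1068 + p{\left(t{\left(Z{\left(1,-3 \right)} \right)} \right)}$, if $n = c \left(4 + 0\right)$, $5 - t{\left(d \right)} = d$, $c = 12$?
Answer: $-1071 + \sqrt{59} \approx -1063.3$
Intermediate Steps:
$O{\left(Y \right)} = 0$
$Z{\left(Q,a \right)} = 2 a$ ($Z{\left(Q,a \right)} = \left(a + 0\right) + a = a + a = 2 a$)
$t{\left(d \right)} = 5 - d$
$n = 48$ ($n = 12 \left(4 + 0\right) = 12 \cdot 4 = 48$)
$p{\left(r \right)} = -3 + \sqrt{48 + r}$
$-1068 + p{\left(t{\left(Z{\left(1,-3 \right)} \right)} \right)} = -1068 - \left(3 - \sqrt{48 - \left(-5 + 2 \left(-3\right)\right)}\right) = -1068 - \left(3 - \sqrt{48 + \left(5 - -6\right)}\right) = -1068 - \left(3 - \sqrt{48 + \left(5 + 6\right)}\right) = -1068 - \left(3 - \sqrt{48 + 11}\right) = -1068 - \left(3 - \sqrt{59}\right) = -1071 + \sqrt{59}$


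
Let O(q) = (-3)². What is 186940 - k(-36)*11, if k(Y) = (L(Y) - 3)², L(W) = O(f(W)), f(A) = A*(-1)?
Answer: 186544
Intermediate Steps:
f(A) = -A
O(q) = 9
L(W) = 9
k(Y) = 36 (k(Y) = (9 - 3)² = 6² = 36)
186940 - k(-36)*11 = 186940 - 36*11 = 186940 - 1*396 = 186940 - 396 = 186544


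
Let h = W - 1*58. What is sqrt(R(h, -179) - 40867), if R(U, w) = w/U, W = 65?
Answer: 2*I*sqrt(500934)/7 ≈ 202.22*I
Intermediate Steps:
h = 7 (h = 65 - 1*58 = 65 - 58 = 7)
R(U, w) = w/U
sqrt(R(h, -179) - 40867) = sqrt(-179/7 - 40867) = sqrt(-286248/7) = 2*I*sqrt(500934)/7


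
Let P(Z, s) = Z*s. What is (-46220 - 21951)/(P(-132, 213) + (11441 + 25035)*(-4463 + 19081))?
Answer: -68171/533178052 ≈ -0.00012786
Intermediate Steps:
(-46220 - 21951)/(P(-132, 213) + (11441 + 25035)*(-4463 + 19081)) = (-46220 - 21951)/(-132*213 + (11441 + 25035)*(-4463 + 19081)) = -68171/(-28116 + 36476*14618) = -68171/(-28116 + 533206168) = -68171/533178052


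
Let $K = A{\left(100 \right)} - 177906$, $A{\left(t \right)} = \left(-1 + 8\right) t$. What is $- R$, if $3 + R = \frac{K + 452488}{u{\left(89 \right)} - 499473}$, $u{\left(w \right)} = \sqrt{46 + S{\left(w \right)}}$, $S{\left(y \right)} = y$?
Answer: $\frac{16405847392}{4619875511} + \frac{137641 \sqrt{15}}{41578879599} \approx 3.5512$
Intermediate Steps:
$A{\left(t \right)} = 7 t$
$K = -177206$ ($K = 7 \cdot 100 - 177906 = 700 - 177906 = -177206$)
$u{\left(w \right)} = \sqrt{46 + w}$
$R = -3 + \frac{275282}{-499473 + 3 \sqrt{15}}$ ($R = -3 + \frac{-177206 + 452488}{\sqrt{46 + 89} - 499473} = -3 + \frac{275282}{\sqrt{135} - 499473} = -3 + \frac{275282}{3 \sqrt{15} - 499473} = -3 + \frac{275282}{-499473 + 3 \sqrt{15}} \approx -3.5512$)
$- R = - (- \frac{16405847392}{4619875511} - \frac{137641 \sqrt{15}}{41578879599}) = \frac{16405847392}{4619875511} + \frac{137641 \sqrt{15}}{41578879599}$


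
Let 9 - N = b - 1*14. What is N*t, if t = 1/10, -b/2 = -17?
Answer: -11/10 ≈ -1.1000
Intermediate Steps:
b = 34 (b = -2*(-17) = 34)
t = ⅒ ≈ 0.10000
N = -11 (N = 9 - (34 - 1*14) = 9 - (34 - 14) = 9 - 1*20 = 9 - 20 = -11)
N*t = -11*⅒ = -11/10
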